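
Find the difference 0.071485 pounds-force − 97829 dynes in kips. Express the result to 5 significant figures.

-0.00014844 kips

0.071485 lbf = 7.14850e-5 kip and 97829 dyn = 0.000219928 kip.
7.14850e-5 − 0.000219928 ≈ -0.00014844 kip.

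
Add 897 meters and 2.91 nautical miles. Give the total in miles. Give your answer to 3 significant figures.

3.91 mi

897 m = 0.557370 mi and 2.91 nmi = 3.34877 mi.
0.557370 + 3.34877 ≈ 3.91 mi.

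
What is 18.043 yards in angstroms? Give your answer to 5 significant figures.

1.6499 × 10^11 Å

1 yd = 9.14400 × 10^9 Å.
Thus 18.043 × 9.14400 × 10^9 ≈ 1.6499 × 10^11 Å.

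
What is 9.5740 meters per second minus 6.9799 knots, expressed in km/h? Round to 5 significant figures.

9.5740 m/s = 34.4664 km/h and 6.9799 kn = 12.9268 km/h.
34.4664 − 12.9268 ≈ 21.540 km/h.

21.540 kilometers per hour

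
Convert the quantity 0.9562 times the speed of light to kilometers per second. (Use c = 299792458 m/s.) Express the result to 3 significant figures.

287000 kilometers per second

1 c = 299792 kilometers per second.
Then 0.9562 × 299792 ≈ 287000 km/s.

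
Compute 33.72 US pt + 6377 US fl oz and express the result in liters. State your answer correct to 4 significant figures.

33.72 US pt = 15.9555 L and 6377 US fl oz = 188.590 L.
15.9555 + 188.590 ≈ 204.5 L.

204.5 L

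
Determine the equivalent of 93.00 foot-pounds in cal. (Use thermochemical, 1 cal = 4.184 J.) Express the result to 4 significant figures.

30.14 cal

1 foot-pound = 0.324048 cal.
93.00 × 0.324048 ≈ 30.14 cal.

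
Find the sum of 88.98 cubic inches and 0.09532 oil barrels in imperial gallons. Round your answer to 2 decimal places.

3.65 imperial gallons

88.98 in³ = 0.320742 imp gal and 0.09532 bbl = 3.33356 imp gal.
0.320742 + 3.33356 ≈ 3.65 imp gal.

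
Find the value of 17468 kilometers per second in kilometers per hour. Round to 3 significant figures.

6.29 × 10^7 kilometers per hour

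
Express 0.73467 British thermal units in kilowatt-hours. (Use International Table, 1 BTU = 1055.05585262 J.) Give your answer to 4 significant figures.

0.0002153 kWh

1 British thermal unit = 0.000293071 kilowatt-hours.
0.73467 × 0.000293071 ≈ 0.0002153 kWh.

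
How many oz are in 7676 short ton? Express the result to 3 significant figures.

2.46e+8 oz

1 short ton = 32000.0 ounces.
7676 × 32000.0 ≈ 2.46e+8 oz.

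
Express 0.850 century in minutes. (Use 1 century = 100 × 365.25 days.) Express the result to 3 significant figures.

4.47e+7 min

1 century = 5.25960e+7 minutes.
So 0.850 × 5.25960e+7 ≈ 4.47e+7 min.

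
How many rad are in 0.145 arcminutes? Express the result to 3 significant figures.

4.22 × 10^-5 radians

1 arcminute = 0.000290888 rad.
Thus 0.145 × 0.000290888 ≈ 4.22 × 10^-5 rad.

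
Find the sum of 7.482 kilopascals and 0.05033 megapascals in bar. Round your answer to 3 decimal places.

7.482 kPa = 0.0748200 bar and 0.05033 MPa = 0.503300 bar.
0.0748200 + 0.503300 ≈ 0.578 bar.

0.578 bar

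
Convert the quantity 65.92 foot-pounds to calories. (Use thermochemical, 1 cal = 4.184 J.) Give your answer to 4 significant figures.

1 foot-pound = 0.324048 cal.
Then 65.92 × 0.324048 ≈ 21.36 cal.

21.36 cal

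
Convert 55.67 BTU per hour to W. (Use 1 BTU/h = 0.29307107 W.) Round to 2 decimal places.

1 BTU/h = 0.293071 W.
So 55.67 × 0.293071 ≈ 16.32 W.

16.32 watts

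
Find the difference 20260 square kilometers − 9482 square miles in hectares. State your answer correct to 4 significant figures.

20260 km² = 2.02600e+6 ha and 9482 mi² = 2.45583e+6 ha.
2.02600e+6 − 2.45583e+6 ≈ -429800 ha.

-429800 ha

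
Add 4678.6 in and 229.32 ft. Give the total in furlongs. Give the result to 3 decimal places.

0.938 furlong

4678.6 in = 0.590732 furlong and 229.32 ft = 0.347455 furlong.
0.590732 + 0.347455 ≈ 0.938 furlong.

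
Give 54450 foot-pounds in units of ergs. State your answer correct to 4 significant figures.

7.382 × 10^11 erg

1 ft·lbf = 1.35582 × 10^7 ergs.
Then 54450 × 1.35582 × 10^7 ≈ 7.382 × 10^11 erg.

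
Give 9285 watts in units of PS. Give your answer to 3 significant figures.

12.6 metric horsepower

1 watt = 0.00135962 PS.
Thus 9285 × 0.00135962 ≈ 12.6 PS.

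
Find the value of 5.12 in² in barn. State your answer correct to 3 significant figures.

3.30e+25 barns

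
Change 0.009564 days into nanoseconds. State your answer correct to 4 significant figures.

8.263 × 10^11 ns

1 d = 8.64000 × 10^13 ns.
So 0.009564 × 8.64000 × 10^13 ≈ 8.263 × 10^11 ns.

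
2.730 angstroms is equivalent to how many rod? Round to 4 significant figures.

1 Å = 1.98839e-11 rod.
2.730 × 1.98839e-11 ≈ 5.428e-11 rod.

5.428e-11 rod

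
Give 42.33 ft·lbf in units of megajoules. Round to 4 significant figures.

5.739e-5 MJ

1 ft·lbf = 1.35582e-6 MJ.
Then 42.33 × 1.35582e-6 ≈ 5.739e-5 MJ.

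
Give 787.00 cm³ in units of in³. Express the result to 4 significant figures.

48.03 cubic inches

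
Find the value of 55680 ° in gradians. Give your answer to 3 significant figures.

61900 gradians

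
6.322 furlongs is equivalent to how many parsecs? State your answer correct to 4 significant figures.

1 furlong = 6.51941e-15 parsecs.
Thus 6.322 × 6.51941e-15 ≈ 4.122e-14 pc.

4.122e-14 pc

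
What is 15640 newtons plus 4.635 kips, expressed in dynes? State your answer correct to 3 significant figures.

3.63e+9 dyn

15640 N = 1.56400e+9 dyn and 4.635 kip = 2.06175e+9 dyn.
1.56400e+9 + 2.06175e+9 ≈ 3.63e+9 dyn.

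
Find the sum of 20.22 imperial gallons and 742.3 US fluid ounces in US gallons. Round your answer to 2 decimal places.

30.08 US gallons

20.22 imp gal = 24.2832 US gal and 742.3 US fl oz = 5.79922 US gal.
24.2832 + 5.79922 ≈ 30.08 US gal.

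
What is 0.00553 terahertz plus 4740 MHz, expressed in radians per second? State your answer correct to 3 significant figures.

6.45e+10 rad/s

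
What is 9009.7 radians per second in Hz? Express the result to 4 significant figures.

1434 hertz

1 rad/s = 0.159155 Hz.
So 9009.7 × 0.159155 ≈ 1434 Hz.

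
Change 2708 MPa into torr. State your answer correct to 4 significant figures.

1 MPa = 7500.62 torr.
Then 2708 × 7500.62 ≈ 2.031e+7 torr.

2.031e+7 torr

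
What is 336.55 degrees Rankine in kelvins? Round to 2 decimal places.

°R = K × 9/5.
Applying the formula gives 186.97 K.

186.97 K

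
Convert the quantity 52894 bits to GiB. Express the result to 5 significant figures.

1 bit = 1.16415e-10 GiB.
52894 × 1.16415e-10 ≈ 6.1577e-6 GiB.

6.1577e-6 GiB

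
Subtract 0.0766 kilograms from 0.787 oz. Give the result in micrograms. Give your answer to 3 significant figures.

0.787 oz = 2.23111 × 10^7 μg and 0.0766 kg = 7.66000 × 10^7 μg.
2.23111 × 10^7 − 7.66000 × 10^7 ≈ -5.43 × 10^7 μg.

-5.43 × 10^7 micrograms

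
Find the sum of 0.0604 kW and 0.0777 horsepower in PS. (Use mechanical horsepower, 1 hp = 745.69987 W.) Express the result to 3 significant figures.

0.0604 kW = 0.0821211 PS and 0.0777 hp = 0.0787777 PS.
0.0821211 + 0.0787777 ≈ 0.161 PS.

0.161 PS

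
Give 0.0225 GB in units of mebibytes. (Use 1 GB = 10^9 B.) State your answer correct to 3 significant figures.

21.5 mebibytes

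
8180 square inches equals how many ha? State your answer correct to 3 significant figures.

0.000528 hectares

1 square inch = 6.45160e-8 ha.
Thus 8180 × 6.45160e-8 ≈ 0.000528 ha.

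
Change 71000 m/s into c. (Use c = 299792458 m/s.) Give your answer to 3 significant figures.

0.000237 c

1 m/s = 3.33564 × 10^-9 c.
Thus 71000 × 3.33564 × 10^-9 ≈ 0.000237 c.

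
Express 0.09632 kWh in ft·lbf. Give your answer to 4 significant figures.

1 kWh = 2.65522 × 10^6 ft·lbf.
0.09632 × 2.65522 × 10^6 ≈ 255800 ft·lbf.

255800 ft·lbf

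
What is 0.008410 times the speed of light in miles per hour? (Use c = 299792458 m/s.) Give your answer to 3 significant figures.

5.64 × 10^6 miles per hour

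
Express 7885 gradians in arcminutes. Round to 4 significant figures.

425800 arcmin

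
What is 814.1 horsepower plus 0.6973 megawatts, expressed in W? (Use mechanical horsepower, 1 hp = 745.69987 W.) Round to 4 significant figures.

1.304 × 10^6 W

814.1 hp = 607074 W and 0.6973 MW = 697300 W.
607074 + 697300 ≈ 1.304 × 10^6 W.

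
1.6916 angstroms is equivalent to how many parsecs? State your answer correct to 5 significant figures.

1 angstrom = 3.24078 × 10^-27 pc.
1.6916 × 3.24078 × 10^-27 ≈ 5.4821 × 10^-27 pc.

5.4821 × 10^-27 pc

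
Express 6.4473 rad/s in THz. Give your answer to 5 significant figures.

1.0261e-12 terahertz

1 rad/s = 1.59155e-13 THz.
Thus 6.4473 × 1.59155e-13 ≈ 1.0261e-12 THz.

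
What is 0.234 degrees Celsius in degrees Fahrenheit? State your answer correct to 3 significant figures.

°C = (°F − 32) × 5/9.
Applying the formula gives 32.4 °F.

32.4 °F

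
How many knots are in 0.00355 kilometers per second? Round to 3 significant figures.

6.90 kn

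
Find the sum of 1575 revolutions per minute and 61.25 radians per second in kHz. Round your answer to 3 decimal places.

1575 rpm = 0.0262500 kHz and 61.25 rad/s = 0.00974824 kHz.
0.0262500 + 0.00974824 ≈ 0.036 kHz.

0.036 kHz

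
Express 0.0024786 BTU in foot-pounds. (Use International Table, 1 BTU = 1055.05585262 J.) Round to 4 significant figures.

1.929 ft·lbf

1 BTU = 778.169 foot-pounds.
0.0024786 × 778.169 ≈ 1.929 ft·lbf.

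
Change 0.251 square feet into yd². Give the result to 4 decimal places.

0.0279 square yards

1 ft² = 0.111111 square yards.
So 0.251 × 0.111111 ≈ 0.0279 yd².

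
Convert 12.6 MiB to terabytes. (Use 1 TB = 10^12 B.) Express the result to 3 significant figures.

1 mebibyte = 1.04858e-6 TB.
Thus 12.6 × 1.04858e-6 ≈ 1.32e-5 TB.

1.32e-5 TB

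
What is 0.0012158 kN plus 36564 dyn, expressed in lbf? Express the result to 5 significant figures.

0.0012158 kN = 0.273323 lbf and 36564 dyn = 0.0821991 lbf.
0.273323 + 0.0821991 ≈ 0.35552 lbf.

0.35552 pounds-force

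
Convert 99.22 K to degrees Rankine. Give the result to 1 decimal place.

°R = K × 9/5.
Applying the formula gives 178.6 °R.

178.6 °R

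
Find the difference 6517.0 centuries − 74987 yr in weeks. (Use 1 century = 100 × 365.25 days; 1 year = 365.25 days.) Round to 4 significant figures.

3.009e+7 weeks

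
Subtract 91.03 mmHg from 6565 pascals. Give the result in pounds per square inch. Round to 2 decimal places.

-0.81 pounds per square inch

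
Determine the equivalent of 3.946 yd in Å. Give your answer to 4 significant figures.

1 yd = 9.14400e+9 angstroms.
Thus 3.946 × 9.14400e+9 ≈ 3.608e+10 Å.

3.608e+10 Å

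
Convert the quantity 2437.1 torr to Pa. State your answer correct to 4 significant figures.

324900 pascals

1 torr = 133.322 pascals.
Thus 2437.1 × 133.322 ≈ 324900 Pa.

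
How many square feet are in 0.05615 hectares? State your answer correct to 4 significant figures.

1 hectare = 107639 square feet.
0.05615 × 107639 ≈ 6044 ft².

6044 ft²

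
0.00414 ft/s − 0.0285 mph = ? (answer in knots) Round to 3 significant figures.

0.00414 ft/s = 0.00245288 kn and 0.0285 mph = 0.0247658 kn.
0.00245288 − 0.0247658 ≈ -0.0223 kn.

-0.0223 knots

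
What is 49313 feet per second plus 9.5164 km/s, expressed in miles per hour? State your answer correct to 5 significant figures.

54910 mph

49313 ft/s = 33622.5 mph and 9.5164 km/s = 21287.6 mph.
33622.5 + 21287.6 ≈ 54910 mph.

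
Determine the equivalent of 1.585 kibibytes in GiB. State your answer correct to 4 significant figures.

1.512e-6 gibibytes

1 KiB = 9.53674e-7 GiB.
Then 1.585 × 9.53674e-7 ≈ 1.512e-6 GiB.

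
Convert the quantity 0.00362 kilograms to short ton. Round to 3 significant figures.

1 kg = 0.00110231 short ton.
0.00362 × 0.00110231 ≈ 3.99 × 10^-6 short ton.

3.99 × 10^-6 short ton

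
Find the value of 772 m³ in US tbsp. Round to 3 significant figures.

1 cubic meter = 67628.0 US tbsp.
772 × 67628.0 ≈ 5.22e+7 US tbsp.

5.22e+7 US tablespoons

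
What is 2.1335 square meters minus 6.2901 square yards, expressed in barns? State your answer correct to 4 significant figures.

-3.126 × 10^28 barn

2.1335 m² = 2.13350 × 10^28 barn and 6.2901 yd² = 5.25932 × 10^28 barn.
2.13350 × 10^28 − 5.25932 × 10^28 ≈ -3.126 × 10^28 barn.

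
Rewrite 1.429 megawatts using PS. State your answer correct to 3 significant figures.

1940 PS

1 MW = 1359.62 metric horsepower.
Then 1.429 × 1359.62 ≈ 1940 PS.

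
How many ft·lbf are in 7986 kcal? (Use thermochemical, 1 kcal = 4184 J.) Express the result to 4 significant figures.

2.464 × 10^7 ft·lbf

1 kilocalorie = 3085.96 ft·lbf.
So 7986 × 3085.96 ≈ 2.464 × 10^7 ft·lbf.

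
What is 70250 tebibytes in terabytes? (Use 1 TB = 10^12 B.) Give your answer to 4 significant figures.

1 tebibyte = 1.09951 TB.
70250 × 1.09951 ≈ 77240 TB.

77240 terabytes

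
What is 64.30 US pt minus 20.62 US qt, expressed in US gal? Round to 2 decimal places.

64.30 US pt = 8.03750 US gal and 20.62 US qt = 5.15500 US gal.
8.03750 − 5.15500 ≈ 2.88 US gal.

2.88 US gallons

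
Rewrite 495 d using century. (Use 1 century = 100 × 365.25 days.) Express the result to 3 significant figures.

0.0136 century

1 day = 2.73785e-5 century.
So 495 × 2.73785e-5 ≈ 0.0136 century.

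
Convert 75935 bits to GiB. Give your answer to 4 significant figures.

8.840 × 10^-6 GiB

1 bit = 1.16415 × 10^-10 GiB.
75935 × 1.16415 × 10^-10 ≈ 8.840 × 10^-6 GiB.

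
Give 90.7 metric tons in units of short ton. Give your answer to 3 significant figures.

100 short ton

1 metric ton = 1.10231 short ton.
So 90.7 × 1.10231 ≈ 100 short ton.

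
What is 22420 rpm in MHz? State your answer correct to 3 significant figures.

0.000374 MHz

1 revolution per minute = 1.66667 × 10^-8 MHz.
Then 22420 × 1.66667 × 10^-8 ≈ 0.000374 MHz.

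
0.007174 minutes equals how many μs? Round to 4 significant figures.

1 min = 6.00000 × 10^7 μs.
Then 0.007174 × 6.00000 × 10^7 ≈ 430400 μs.

430400 μs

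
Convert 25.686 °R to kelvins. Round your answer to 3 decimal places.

14.270 kelvins

°R = K × 9/5.
Applying the formula gives 14.270 K.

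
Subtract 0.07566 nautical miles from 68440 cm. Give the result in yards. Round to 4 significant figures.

595.2 yd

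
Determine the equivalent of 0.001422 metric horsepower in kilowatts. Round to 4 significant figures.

1 PS = 0.735499 kilowatts.
So 0.001422 × 0.735499 ≈ 0.001046 kW.

0.001046 kW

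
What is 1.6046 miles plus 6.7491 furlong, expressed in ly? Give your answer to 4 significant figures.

4.165e-13 ly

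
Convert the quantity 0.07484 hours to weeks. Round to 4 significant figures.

0.0004455 wk

1 h = 0.00595238 wk.
So 0.07484 × 0.00595238 ≈ 0.0004455 wk.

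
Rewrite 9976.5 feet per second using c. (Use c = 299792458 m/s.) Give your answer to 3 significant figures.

1 foot per second = 1.01670e-9 c.
So 9976.5 × 1.01670e-9 ≈ 1.01e-5 c.

1.01e-5 times the speed of light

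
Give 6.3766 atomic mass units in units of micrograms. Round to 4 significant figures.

1.059e-17 μg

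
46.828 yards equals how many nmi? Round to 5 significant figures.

1 yard = 0.000493737 nmi.
So 46.828 × 0.000493737 ≈ 0.023121 nmi.

0.023121 nautical miles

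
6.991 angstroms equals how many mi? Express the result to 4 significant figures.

4.344 × 10^-13 miles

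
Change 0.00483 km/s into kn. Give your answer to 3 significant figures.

9.39 knots

1 km/s = 1943.84 kn.
0.00483 × 1943.84 ≈ 9.39 kn.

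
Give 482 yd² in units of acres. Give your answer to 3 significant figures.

0.0996 acres

1 square yard = 0.000206612 acre.
482 × 0.000206612 ≈ 0.0996 acre.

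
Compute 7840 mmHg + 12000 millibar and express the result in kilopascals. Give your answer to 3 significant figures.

7840 mmHg = 1045.25 kPa and 12000 mbar = 1200.00 kPa.
1045.25 + 1200.00 ≈ 2250 kPa.

2250 kilopascals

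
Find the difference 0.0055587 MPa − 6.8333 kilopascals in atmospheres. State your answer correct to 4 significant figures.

-0.01258 atmospheres

0.0055587 MPa = 0.0548601 atm and 6.8333 kPa = 0.0674394 atm.
0.0548601 − 0.0674394 ≈ -0.01258 atm.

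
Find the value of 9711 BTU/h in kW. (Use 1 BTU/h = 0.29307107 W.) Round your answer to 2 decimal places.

1 BTU per hour = 0.000293071 kW.
Then 9711 × 0.000293071 ≈ 2.85 kW.

2.85 kW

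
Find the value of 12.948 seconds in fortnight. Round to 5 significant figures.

1.0704e-5 fortnights

1 s = 8.26720e-7 fortnights.
Thus 12.948 × 8.26720e-7 ≈ 1.0704e-5 fortnight.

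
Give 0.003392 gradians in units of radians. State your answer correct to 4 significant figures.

1 gradian = 0.0157080 radians.
Thus 0.003392 × 0.0157080 ≈ 5.328e-5 rad.

5.328e-5 radians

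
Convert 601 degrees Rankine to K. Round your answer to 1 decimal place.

333.9 kelvins

°R = K × 9/5.
Applying the formula gives 333.9 K.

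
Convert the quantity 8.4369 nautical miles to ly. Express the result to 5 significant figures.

1 nautical mile = 1.95757e-13 ly.
Thus 8.4369 × 1.95757e-13 ≈ 1.6516e-12 ly.

1.6516e-12 ly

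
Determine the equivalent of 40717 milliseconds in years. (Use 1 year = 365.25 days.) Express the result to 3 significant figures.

1 millisecond = 3.16881e-11 yr.
40717 × 3.16881e-11 ≈ 1.29e-6 yr.

1.29e-6 years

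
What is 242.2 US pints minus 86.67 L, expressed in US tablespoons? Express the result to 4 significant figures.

242.2 US pt = 7750.40 US tbsp and 86.67 L = 5861.32 US tbsp.
7750.40 − 5861.32 ≈ 1889 US tbsp.

1889 US tbsp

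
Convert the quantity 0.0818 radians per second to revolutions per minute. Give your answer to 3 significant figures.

0.781 rpm

1 rad/s = 9.54930 revolutions per minute.
0.0818 × 9.54930 ≈ 0.781 rpm.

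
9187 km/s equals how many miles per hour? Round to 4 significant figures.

2.055 × 10^7 mph

1 km/s = 2236.94 mph.
So 9187 × 2236.94 ≈ 2.055 × 10^7 mph.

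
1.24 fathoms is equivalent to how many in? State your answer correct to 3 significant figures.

89.3 in

1 fathom = 72.0000 inches.
Thus 1.24 × 72.0000 ≈ 89.3 in.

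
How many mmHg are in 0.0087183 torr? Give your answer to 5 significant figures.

1 torr = 1.00000 millimeters of mercury.
0.0087183 × 1.00000 ≈ 0.0087183 mmHg.

0.0087183 mmHg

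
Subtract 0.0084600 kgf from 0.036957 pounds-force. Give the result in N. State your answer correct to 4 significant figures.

0.08143 newtons

0.036957 lbf = 0.164393 N and 0.0084600 kgf = 0.0829643 N.
0.164393 − 0.0829643 ≈ 0.08143 N.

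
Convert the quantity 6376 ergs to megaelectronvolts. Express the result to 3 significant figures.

3.98 × 10^9 MeV

1 erg = 624151 megaelectronvolts.
Then 6376 × 624151 ≈ 3.98 × 10^9 MeV.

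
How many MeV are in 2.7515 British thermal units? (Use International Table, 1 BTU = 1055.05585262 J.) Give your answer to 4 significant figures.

1.812 × 10^16 megaelectronvolts

1 British thermal unit = 6.58514 × 10^15 MeV.
Then 2.7515 × 6.58514 × 10^15 ≈ 1.812 × 10^16 MeV.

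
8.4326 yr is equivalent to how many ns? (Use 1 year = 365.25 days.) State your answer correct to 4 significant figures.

2.661 × 10^17 ns

1 yr = 3.15576 × 10^16 ns.
8.4326 × 3.15576 × 10^16 ≈ 2.661 × 10^17 ns.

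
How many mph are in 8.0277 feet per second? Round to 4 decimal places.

5.4734 mph

1 ft/s = 0.681818 miles per hour.
Thus 8.0277 × 0.681818 ≈ 5.4734 mph.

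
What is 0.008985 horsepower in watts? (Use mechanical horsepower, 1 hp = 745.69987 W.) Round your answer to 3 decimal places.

6.700 W

1 horsepower = 745.700 watts.
Then 0.008985 × 745.700 ≈ 6.700 W.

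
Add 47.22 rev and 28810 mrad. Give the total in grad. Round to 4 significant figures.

20720 grad

47.22 rev = 18888.0 grad and 28810 mrad = 1834.10 grad.
18888.0 + 1834.10 ≈ 20720 grad.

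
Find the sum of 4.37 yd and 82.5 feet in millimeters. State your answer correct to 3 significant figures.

29100 millimeters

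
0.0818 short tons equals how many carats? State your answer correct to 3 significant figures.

1 short ton = 4.53592 × 10^6 carats.
Thus 0.0818 × 4.53592 × 10^6 ≈ 371000 ct.

371000 carats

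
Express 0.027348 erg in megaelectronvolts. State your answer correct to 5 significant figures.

1 erg = 624151 MeV.
So 0.027348 × 624151 ≈ 17069 MeV.

17069 MeV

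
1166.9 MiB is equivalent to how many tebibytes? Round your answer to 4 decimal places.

0.0011 tebibytes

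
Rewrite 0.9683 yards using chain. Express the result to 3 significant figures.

0.0440 chain

1 yd = 0.0454545 chains.
So 0.9683 × 0.0454545 ≈ 0.0440 chain.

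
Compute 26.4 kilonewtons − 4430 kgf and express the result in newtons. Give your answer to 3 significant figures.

26.4 kN = 26400.0 N and 4430 kgf = 43443.5 N.
26400.0 − 43443.5 ≈ -17000 N.

-17000 N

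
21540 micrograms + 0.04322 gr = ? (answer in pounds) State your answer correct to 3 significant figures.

5.37e-5 lb

21540 μg = 4.74876e-5 lb and 0.04322 gr = 6.17429e-6 lb.
4.74876e-5 + 6.17429e-6 ≈ 5.37e-5 lb.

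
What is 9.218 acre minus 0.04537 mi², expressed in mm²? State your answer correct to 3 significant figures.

-8.02e+10 mm²

9.218 acre = 3.73039e+10 mm² and 0.04537 mi² = 1.17508e+11 mm².
3.73039e+10 − 1.17508e+11 ≈ -8.02e+10 mm².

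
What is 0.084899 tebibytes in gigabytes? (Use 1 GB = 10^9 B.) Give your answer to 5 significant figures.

93.347 gigabytes

1 tebibyte = 1099.51 gigabytes.
Then 0.084899 × 1099.51 ≈ 93.347 GB.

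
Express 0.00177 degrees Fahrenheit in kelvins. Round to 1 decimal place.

255.4 K

K = (°F + 459.67) × 5/9.
Applying the formula gives 255.4 K.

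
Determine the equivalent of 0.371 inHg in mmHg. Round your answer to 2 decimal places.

9.42 millimeters of mercury

1 inHg = 25.4000 millimeters of mercury.
So 0.371 × 25.4000 ≈ 9.42 mmHg.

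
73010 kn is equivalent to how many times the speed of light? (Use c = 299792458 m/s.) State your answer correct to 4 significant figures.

0.0001253 c

1 knot = 1.71600 × 10^-9 c.
73010 × 1.71600 × 10^-9 ≈ 0.0001253 c.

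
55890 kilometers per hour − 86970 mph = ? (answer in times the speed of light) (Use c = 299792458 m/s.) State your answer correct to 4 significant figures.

55890 km/h = 5.17858 × 10^-5 c and 86970 mph = 0.000129687 c.
5.17858 × 10^-5 − 0.000129687 ≈ -7.790 × 10^-5 c.

-7.790 × 10^-5 times the speed of light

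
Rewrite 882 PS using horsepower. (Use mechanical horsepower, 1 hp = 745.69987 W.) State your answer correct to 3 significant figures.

1 PS = 0.986320 horsepower.
882 × 0.986320 ≈ 870 hp.

870 horsepower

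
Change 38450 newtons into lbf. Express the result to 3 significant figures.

8640 pounds-force

1 newton = 0.224809 pounds-force.
So 38450 × 0.224809 ≈ 8640 lbf.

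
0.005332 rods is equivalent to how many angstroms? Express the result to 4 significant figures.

1 rod = 5.02920 × 10^10 Å.
So 0.005332 × 5.02920 × 10^10 ≈ 2.682 × 10^8 Å.

2.682 × 10^8 Å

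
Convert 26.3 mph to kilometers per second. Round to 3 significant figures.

0.0118 kilometers per second

1 mile per hour = 0.000447040 km/s.
Thus 26.3 × 0.000447040 ≈ 0.0118 km/s.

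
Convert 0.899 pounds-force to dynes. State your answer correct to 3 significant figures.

1 lbf = 444822 dyn.
So 0.899 × 444822 ≈ 400000 dyn.

400000 dynes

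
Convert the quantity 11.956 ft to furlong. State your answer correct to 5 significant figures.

0.018115 furlong

1 foot = 0.00151515 furlongs.
Then 11.956 × 0.00151515 ≈ 0.018115 furlong.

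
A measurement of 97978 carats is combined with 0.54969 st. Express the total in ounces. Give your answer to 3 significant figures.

814 oz

97978 ct = 691.214 oz and 0.54969 st = 123.131 oz.
691.214 + 123.131 ≈ 814 oz.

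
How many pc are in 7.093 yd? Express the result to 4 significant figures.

2.102 × 10^-16 pc

1 yard = 2.96337 × 10^-17 parsecs.
7.093 × 2.96337 × 10^-17 ≈ 2.102 × 10^-16 pc.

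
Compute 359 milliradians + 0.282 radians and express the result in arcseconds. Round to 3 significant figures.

132000 arcsec

359 mrad = 74049.1 arcsec and 0.282 rad = 58166.7 arcsec.
74049.1 + 58166.7 ≈ 132000 arcsec.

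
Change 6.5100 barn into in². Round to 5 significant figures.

1.0091 × 10^-24 in²

1 barn = 1.550003 × 10^-25 square inches.
Then 6.5100 × 1.550003 × 10^-25 ≈ 1.0091 × 10^-24 in².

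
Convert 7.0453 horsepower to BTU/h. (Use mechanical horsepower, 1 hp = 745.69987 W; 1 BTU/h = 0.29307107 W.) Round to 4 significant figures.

17930 BTU per hour

1 hp = 2544.43 BTU/h.
So 7.0453 × 2544.43 ≈ 17930 BTU/h.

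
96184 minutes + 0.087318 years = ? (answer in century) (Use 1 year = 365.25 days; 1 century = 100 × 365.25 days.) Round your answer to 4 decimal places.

0.0027 century

96184 min = 0.00182873 century and 0.087318 yr = 0.000873180 century.
0.00182873 + 0.000873180 ≈ 0.0027 century.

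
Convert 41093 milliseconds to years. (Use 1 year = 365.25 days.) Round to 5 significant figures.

1 millisecond = 3.16881e-11 yr.
41093 × 3.16881e-11 ≈ 1.3022e-6 yr.

1.3022e-6 yr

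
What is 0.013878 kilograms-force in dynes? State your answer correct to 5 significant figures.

1 kilogram-force = 980665 dynes.
So 0.013878 × 980665 ≈ 13610 dyn.

13610 dyn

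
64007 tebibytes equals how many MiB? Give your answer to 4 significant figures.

6.712e+10 MiB

1 TiB = 1.04858e+6 mebibytes.
Then 64007 × 1.04858e+6 ≈ 6.712e+10 MiB.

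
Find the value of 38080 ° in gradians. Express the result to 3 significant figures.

42300 gradians

1 degree = 1.11111 gradians.
Then 38080 × 1.11111 ≈ 42300 grad.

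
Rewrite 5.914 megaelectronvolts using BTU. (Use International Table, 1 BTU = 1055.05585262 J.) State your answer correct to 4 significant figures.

8.981e-16 BTU

1 MeV = 1.51857e-16 BTU.
5.914 × 1.51857e-16 ≈ 8.981e-16 BTU.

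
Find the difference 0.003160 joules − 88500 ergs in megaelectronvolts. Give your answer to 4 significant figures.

-3.551 × 10^10 megaelectronvolts

0.003160 J = 1.97232 × 10^10 MeV and 88500 erg = 5.52374 × 10^10 MeV.
1.97232 × 10^10 − 5.52374 × 10^10 ≈ -3.551 × 10^10 MeV.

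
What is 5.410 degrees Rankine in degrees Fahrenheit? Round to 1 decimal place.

-454.3 degrees Fahrenheit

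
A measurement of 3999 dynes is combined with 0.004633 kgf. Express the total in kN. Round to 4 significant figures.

3999 dyn = 3.99900e-5 kN and 0.004633 kgf = 4.54342e-5 kN.
3.99900e-5 + 4.54342e-5 ≈ 8.542e-5 kN.

8.542e-5 kilonewtons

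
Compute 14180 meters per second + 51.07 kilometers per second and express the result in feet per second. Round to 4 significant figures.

14180 m/s = 46522.3 ft/s and 51.07 km/s = 167552 ft/s.
46522.3 + 167552 ≈ 214100 ft/s.

214100 feet per second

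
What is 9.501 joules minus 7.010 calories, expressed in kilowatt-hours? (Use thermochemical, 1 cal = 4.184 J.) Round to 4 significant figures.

-5.508 × 10^-6 kWh

9.501 J = 2.63917 × 10^-6 kWh and 7.010 cal = 8.14718 × 10^-6 kWh.
2.63917 × 10^-6 − 8.14718 × 10^-6 ≈ -5.508 × 10^-6 kWh.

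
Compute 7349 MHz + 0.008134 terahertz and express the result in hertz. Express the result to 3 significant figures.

1.55 × 10^10 Hz

7349 MHz = 7.34900 × 10^9 Hz and 0.008134 THz = 8.13400 × 10^9 Hz.
7.34900 × 10^9 + 8.13400 × 10^9 ≈ 1.55 × 10^10 Hz.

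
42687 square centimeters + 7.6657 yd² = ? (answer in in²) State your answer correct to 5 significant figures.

16551 square inches

42687 cm² = 6616.50 in² and 7.6657 yd² = 9934.75 in².
6616.50 + 9934.75 ≈ 16551 in².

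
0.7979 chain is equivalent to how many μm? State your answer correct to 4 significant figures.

1 chain = 2.01168e+7 μm.
Then 0.7979 × 2.01168e+7 ≈ 1.605e+7 μm.

1.605e+7 μm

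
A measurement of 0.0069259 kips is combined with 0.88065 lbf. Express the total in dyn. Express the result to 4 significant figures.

3.473 × 10^6 dyn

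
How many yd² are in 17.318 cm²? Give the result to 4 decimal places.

0.0021 yd²

1 square centimeter = 0.000119599 yd².
Then 17.318 × 0.000119599 ≈ 0.0021 yd².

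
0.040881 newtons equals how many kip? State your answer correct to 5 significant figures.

1 newton = 0.000224809 kip.
So 0.040881 × 0.000224809 ≈ 9.1904e-6 kip.

9.1904e-6 kip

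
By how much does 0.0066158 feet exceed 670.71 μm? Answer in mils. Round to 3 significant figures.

53.0 mils

0.0066158 ft = 79.3896 mil and 670.71 μm = 26.4059 mil.
79.3896 − 26.4059 ≈ 53.0 mil.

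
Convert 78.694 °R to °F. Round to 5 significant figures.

-380.98 °F

°R = °F + 459.67.
Applying the formula gives -380.98 °F.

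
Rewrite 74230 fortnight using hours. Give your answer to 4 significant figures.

1 fortnight = 336.000 h.
So 74230 × 336.000 ≈ 2.494e+7 h.

2.494e+7 h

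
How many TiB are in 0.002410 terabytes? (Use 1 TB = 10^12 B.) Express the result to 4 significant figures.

0.002192 TiB

1 TB = 0.909495 TiB.
Then 0.002410 × 0.909495 ≈ 0.002192 TiB.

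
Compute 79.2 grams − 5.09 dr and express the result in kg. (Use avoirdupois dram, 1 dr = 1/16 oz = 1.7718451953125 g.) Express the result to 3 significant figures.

79.2 g = 0.0792000 kg and 5.09 dr = 0.00901869 kg.
0.0792000 − 0.00901869 ≈ 0.0702 kg.

0.0702 kilograms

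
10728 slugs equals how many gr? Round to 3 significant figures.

1 slug = 225218 gr.
10728 × 225218 ≈ 2.42e+9 gr.

2.42e+9 grains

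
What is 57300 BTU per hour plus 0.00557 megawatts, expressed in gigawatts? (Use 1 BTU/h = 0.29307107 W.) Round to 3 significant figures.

2.24e-5 GW

57300 BTU/h = 1.67930e-5 GW and 0.00557 MW = 5.57000e-6 GW.
1.67930e-5 + 5.57000e-6 ≈ 2.24e-5 GW.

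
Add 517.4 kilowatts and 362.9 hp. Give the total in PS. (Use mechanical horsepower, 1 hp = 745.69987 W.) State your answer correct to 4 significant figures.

1071 PS

517.4 kW = 703.468 PS and 362.9 hp = 367.933 PS.
703.468 + 367.933 ≈ 1071 PS.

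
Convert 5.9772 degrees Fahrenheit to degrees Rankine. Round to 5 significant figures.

°R = °F + 459.67.
Applying the formula gives 465.65 °R.

465.65 degrees Rankine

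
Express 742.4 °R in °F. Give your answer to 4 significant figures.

282.7 degrees Fahrenheit

°R = °F + 459.67.
Applying the formula gives 282.7 °F.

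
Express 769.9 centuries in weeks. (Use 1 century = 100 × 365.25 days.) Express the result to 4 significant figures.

4.017e+6 wk

1 century = 5217.86 wk.
769.9 × 5217.86 ≈ 4.017e+6 wk.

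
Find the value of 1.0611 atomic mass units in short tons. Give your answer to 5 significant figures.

1.9423e-30 short ton

1 u = 1.83043e-30 short ton.
So 1.0611 × 1.83043e-30 ≈ 1.9423e-30 short ton.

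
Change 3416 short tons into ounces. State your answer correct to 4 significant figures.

1.093 × 10^8 ounces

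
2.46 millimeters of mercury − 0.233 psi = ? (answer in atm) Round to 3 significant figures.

-0.0126 atmospheres

2.46 mmHg = 0.00323684 atm and 0.233 psi = 0.0158547 atm.
0.00323684 − 0.0158547 ≈ -0.0126 atm.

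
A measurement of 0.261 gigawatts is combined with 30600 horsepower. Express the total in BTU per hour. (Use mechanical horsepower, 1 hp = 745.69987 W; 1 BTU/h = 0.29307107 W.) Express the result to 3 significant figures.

9.68e+8 BTU/h

0.261 GW = 8.90569e+8 BTU/h and 30600 hp = 7.78597e+7 BTU/h.
8.90569e+8 + 7.78597e+7 ≈ 9.68e+8 BTU/h.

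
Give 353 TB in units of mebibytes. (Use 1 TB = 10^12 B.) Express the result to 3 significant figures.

1 terabyte = 953674 MiB.
Then 353 × 953674 ≈ 3.37e+8 MiB.

3.37e+8 MiB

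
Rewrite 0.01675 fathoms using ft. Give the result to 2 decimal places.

0.10 feet

1 fathom = 6.00000 feet.
Then 0.01675 × 6.00000 ≈ 0.10 ft.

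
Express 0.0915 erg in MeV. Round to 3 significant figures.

57100 MeV

1 erg = 624151 megaelectronvolts.
0.0915 × 624151 ≈ 57100 MeV.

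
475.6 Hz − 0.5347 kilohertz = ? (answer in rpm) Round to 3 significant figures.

-3550 rpm

475.6 Hz = 28536.0 rpm and 0.5347 kHz = 32082.0 rpm.
28536.0 − 32082.0 ≈ -3550 rpm.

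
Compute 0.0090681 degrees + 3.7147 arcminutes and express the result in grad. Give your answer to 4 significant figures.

0.07887 grad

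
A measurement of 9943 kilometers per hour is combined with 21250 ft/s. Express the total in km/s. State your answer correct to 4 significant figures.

9943 km/h = 2.76194 km/s and 21250 ft/s = 6.47700 km/s.
2.76194 + 6.47700 ≈ 9.239 km/s.

9.239 km/s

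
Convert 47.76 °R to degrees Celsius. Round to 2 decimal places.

-246.62 °C

°R = (°C + 273.15) × 9/5.
Applying the formula gives -246.62 °C.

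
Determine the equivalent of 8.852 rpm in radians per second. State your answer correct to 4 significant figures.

0.9270 rad/s

1 rpm = 0.104720 rad/s.
8.852 × 0.104720 ≈ 0.9270 rad/s.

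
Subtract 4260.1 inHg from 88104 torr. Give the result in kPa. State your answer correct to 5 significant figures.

-2680.1 kilopascals

88104 torr = 11746.23 kPa and 4260.1 inHg = 14426.35 kPa.
11746.23 − 14426.35 ≈ -2680.1 kPa.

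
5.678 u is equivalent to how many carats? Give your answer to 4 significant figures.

1 atomic mass unit = 8.30270e-24 ct.
Then 5.678 × 8.30270e-24 ≈ 4.714e-23 ct.

4.714e-23 carats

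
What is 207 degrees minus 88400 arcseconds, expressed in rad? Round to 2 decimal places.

3.18 rad

207 ° = 3.61283 rad and 88400 arcsec = 0.428575 rad.
3.61283 − 0.428575 ≈ 3.18 rad.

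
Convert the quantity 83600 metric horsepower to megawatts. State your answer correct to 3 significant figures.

61.5 megawatts

1 metric horsepower = 0.000735499 megawatts.
So 83600 × 0.000735499 ≈ 61.5 MW.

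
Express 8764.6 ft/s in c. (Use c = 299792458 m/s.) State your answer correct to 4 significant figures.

8.911 × 10^-6 c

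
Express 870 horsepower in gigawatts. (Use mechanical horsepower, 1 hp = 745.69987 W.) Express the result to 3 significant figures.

1 horsepower = 7.45700e-7 GW.
870 × 7.45700e-7 ≈ 0.000649 GW.

0.000649 GW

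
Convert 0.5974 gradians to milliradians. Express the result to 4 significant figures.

1 grad = 15.7080 mrad.
Thus 0.5974 × 15.7080 ≈ 9.384 mrad.

9.384 milliradians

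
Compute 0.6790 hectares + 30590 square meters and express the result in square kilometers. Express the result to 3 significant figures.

0.6790 ha = 0.00679000 km² and 30590 m² = 0.0305900 km².
0.00679000 + 0.0305900 ≈ 0.0374 km².

0.0374 km²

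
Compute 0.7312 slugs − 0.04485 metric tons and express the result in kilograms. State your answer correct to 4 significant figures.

-34.18 kg

0.7312 slug = 10.6711 kg and 0.04485 t = 44.8500 kg.
10.6711 − 44.8500 ≈ -34.18 kg.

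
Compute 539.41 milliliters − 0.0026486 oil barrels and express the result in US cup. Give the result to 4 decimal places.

539.41 mL = 2.27995 US cup and 0.0026486 bbl = 1.77986 US cup.
2.27995 − 1.77986 ≈ 0.5001 US cup.

0.5001 US cup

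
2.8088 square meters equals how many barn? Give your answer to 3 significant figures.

1 m² = 1.00000 × 10^28 barn.
So 2.8088 × 1.00000 × 10^28 ≈ 2.81 × 10^28 barn.

2.81 × 10^28 barns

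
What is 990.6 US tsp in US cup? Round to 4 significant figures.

20.64 US cup

1 US tsp = 0.0208333 US cup.
990.6 × 0.0208333 ≈ 20.64 US cup.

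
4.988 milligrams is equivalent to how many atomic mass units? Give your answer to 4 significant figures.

1 mg = 6.02214 × 10^20 atomic mass units.
Then 4.988 × 6.02214 × 10^20 ≈ 3.004 × 10^21 u.

3.004 × 10^21 atomic mass units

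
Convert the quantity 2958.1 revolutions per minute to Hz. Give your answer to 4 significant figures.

49.30 Hz

1 revolution per minute = 0.0166667 hertz.
Then 2958.1 × 0.0166667 ≈ 49.30 Hz.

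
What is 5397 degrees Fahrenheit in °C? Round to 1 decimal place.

2980.6 degrees Celsius

°F = °C × 9/5 + 32.
Applying the formula gives 2980.6 °C.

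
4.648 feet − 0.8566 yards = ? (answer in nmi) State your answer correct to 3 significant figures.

0.000342 nmi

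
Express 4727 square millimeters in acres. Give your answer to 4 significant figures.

1.168 × 10^-6 acres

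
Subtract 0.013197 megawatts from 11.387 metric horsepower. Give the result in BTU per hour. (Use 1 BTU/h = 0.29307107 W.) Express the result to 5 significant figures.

11.387 PS = 28577.1 BTU/h and 0.013197 MW = 45030.0 BTU/h.
28577.1 − 45030.0 ≈ -16453 BTU/h.

-16453 BTU per hour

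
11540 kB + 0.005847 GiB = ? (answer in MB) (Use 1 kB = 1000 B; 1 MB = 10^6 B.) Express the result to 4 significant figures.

17.82 MB

11540 kB = 11.5400 MB and 0.005847 GiB = 6.27817 MB.
11.5400 + 6.27817 ≈ 17.82 MB.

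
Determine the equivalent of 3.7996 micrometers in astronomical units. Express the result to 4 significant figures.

1 μm = 6.68459 × 10^-18 astronomical units.
3.7996 × 6.68459 × 10^-18 ≈ 2.540 × 10^-17 au.

2.540 × 10^-17 au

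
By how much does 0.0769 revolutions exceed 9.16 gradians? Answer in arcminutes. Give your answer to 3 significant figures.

1170 arcmin

0.0769 rev = 1661.04 arcmin and 9.16 grad = 494.640 arcmin.
1661.04 − 494.640 ≈ 1170 arcmin.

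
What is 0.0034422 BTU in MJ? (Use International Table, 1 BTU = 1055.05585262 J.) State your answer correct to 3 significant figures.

1 British thermal unit = 0.00105506 MJ.
Thus 0.0034422 × 0.00105506 ≈ 3.63 × 10^-6 MJ.

3.63 × 10^-6 MJ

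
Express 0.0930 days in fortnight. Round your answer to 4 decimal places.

0.0066 fortnight

1 d = 0.0714286 fortnights.
0.0930 × 0.0714286 ≈ 0.0066 fortnight.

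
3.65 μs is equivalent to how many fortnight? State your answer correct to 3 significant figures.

3.02 × 10^-12 fortnights

1 μs = 8.26720 × 10^-13 fortnights.
3.65 × 8.26720 × 10^-13 ≈ 3.02 × 10^-12 fortnight.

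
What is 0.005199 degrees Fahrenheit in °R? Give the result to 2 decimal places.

°R = °F + 459.67.
Applying the formula gives 459.68 °R.

459.68 °R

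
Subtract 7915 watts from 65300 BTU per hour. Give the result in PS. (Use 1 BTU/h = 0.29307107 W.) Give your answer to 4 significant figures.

15.26 PS

65300 BTU/h = 26.0198 PS and 7915 W = 10.7614 PS.
26.0198 − 10.7614 ≈ 15.26 PS.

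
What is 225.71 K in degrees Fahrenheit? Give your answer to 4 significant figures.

-53.39 °F

K = (°F + 459.67) × 5/9.
Applying the formula gives -53.39 °F.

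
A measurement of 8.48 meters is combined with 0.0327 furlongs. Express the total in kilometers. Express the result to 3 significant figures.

8.48 m = 0.00848000 km and 0.0327 furlong = 0.00657819 km.
0.00848000 + 0.00657819 ≈ 0.0151 km.

0.0151 kilometers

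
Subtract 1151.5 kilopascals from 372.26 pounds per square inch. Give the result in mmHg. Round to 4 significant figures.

10610 mmHg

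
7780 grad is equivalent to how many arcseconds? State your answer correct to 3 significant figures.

2.52 × 10^7 arcseconds

1 grad = 3240.00 arcseconds.
So 7780 × 3240.00 ≈ 2.52 × 10^7 arcsec.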